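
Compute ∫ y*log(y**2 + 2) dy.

Let u = y**2 + 2, so du = (2*y) dy.
The integral becomes (1/2)·∫ log(u) du; integrate by parts with u′=log(u), dv′=du.

y**2*log(y**2 + 2)/2 - y**2/2 + log(y**2 + 2) + C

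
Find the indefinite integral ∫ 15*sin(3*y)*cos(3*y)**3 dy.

Let u = cos(3*y), so du = (-3*sin(3*y)) dy.
Rewriting, the integral becomes -5·∫ u^3 du = -5·u^4/4.
Substituting back, u = cos(3*y).

-5*cos(3*y)**4/4 + C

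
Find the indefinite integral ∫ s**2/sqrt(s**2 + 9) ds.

s*sqrt(s**2 + 9)/2 - 9*log(s + sqrt(s**2 + 9))/2 + C

Substitute s = 3·tan(θ), so ds = 3·sec(θ)^2 dθ and the radical becomes sqrt(s**2 + 9) = 3·sec(θ) by the Pythagorean identity.
Integrate the resulting trig expression in θ, then back-substitute tan(θ) = s/3, sec(θ) = sqrt(s**2 + 9)/3 (absorbing any constant into C).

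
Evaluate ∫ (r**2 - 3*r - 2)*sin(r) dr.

Use integration by parts with u = r**2 - 3*r - 2, dv = sin(r) dr, so v = -cos(r).
Apply parts 2 times (tabular method): alternate signs, differentiate u down to 0, integrate dv up.

-r**2*cos(r) + 2*r*sin(r) + 3*r*cos(r) - 3*sin(r) + 4*cos(r) + C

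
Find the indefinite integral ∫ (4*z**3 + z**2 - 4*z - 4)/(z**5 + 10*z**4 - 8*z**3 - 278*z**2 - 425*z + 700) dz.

167*log(z - 5)/1440 + log(z - 1)/320 - 76*log(z + 4)/45 + 153*log(z + 5)/40 - 433*log(z + 7)/192 + C

Factor the denominator: (z - 5)*(z - 1)*(z + 4)*(z + 5)*(z + 7).
Partial-fraction decomposition: -433/(192*(z + 7)) + 153/(40*(z + 5)) - 76/(45*(z + 4)) + 1/(320*(z - 1)) + 167/(1440*(z - 5)).
Integrate each term: A/(z−a) contributes A·log|z−a|.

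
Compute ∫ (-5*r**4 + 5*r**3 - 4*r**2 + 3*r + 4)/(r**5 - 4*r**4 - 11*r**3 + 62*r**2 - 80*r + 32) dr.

Factor the denominator: (r - 4)*(r - 2)*(r - 1)**2*(r + 4).
Partial-fraction decomposition: -209/(150*(r + 4)) - 11/(25*(r - 1)) + 1/(5*(r - 1)**2) + 23/(6*(r - 2)) - 7/(r - 4).
Integrate each term; A/(r−a) gives A·log|r−a|; A/(r−a)² gives −A/(r−a).

-7*log(r - 4) + 23*log(r - 2)/6 - 11*log(r - 1)/25 - 209*log(r + 4)/150 - 1/(5*r - 5) + C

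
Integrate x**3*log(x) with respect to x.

x**4*log(x)/4 - x**4/16 + C

Use integration by parts with u = log(x), dv = x**3 dx.
Then du = 1/x dx and v = x**4/4.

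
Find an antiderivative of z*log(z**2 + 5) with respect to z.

z**2*log(z**2 + 5)/2 - z**2/2 + 5*log(z**2 + 5)/2 + C

Let u = z**2 + 5, so du = (2*z) dz.
The integral becomes (1/2)·∫ log(u) du; integrate by parts with u′=log(u), dv′=du.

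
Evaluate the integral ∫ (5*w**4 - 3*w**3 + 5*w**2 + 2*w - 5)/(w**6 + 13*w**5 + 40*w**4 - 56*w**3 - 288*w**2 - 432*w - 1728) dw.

370*log(w - 3)/7371 - 1539*log(w + 4)/560 + 87341*log(w + 6)/32400 + 3*log(w**2 + 4)/2600 - 497*atan(w/2)/10400 - 7291/(720*w + 4320) + C

Factor the denominator: (w - 3)*(w + 4)*(w + 6)**2*(w**2 + 4).
Partial-fraction decomposition: (12*w - 497)/(5200*(w**2 + 4)) + 87341/(32400*(w + 6)) + 7291/(720*(w + 6)**2) - 1539/(560*(w + 4)) + 370/(7371*(w - 3)).
Integrate each term; A/(w−a) gives A·log|w−a|; the (Bw+D)/(w²+p²) term gives a log and an atan.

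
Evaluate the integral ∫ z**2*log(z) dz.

z**3*log(z)/3 - z**3/9 + C

Use integration by parts with u = log(z), dv = z**2 dz.
Then du = 1/z dz and v = z**3/3.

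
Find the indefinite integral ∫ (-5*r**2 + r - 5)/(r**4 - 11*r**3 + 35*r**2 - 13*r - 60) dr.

Factor the denominator: (r - 5)*(r - 4)*(r - 3)*(r + 1).
Partial-fraction decomposition: 11/(120*(r + 1)) - 47/(8*(r - 3)) + 81/(5*(r - 4)) - 125/(12*(r - 5)).
Integrate each term: A/(r−a) contributes A·log|r−a|.

-125*log(r - 5)/12 + 81*log(r - 4)/5 - 47*log(r - 3)/8 + 11*log(r + 1)/120 + C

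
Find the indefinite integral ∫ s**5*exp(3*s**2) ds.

Let u = s², du = 2s ds; rewrite as (1/2)∫ u^2·exp(3u) du.
Now integrate by parts 2 times.

(9*s**4 - 6*s**2 + 2)*exp(3*s**2)/54 + C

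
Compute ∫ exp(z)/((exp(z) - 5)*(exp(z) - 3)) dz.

log(exp(z) - 5)/2 - log(exp(z) - 3)/2 + C

Let u = e^z, du = e^z dz.
The integral becomes ∫ du/((u-5)(u-3)); decompose into partial fractions.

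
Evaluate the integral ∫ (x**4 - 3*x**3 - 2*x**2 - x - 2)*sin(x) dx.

-x**4*cos(x) + 4*x**3*sin(x) + 3*x**3*cos(x) - 9*x**2*sin(x) + 14*x**2*cos(x) - 28*x*sin(x) - 17*x*cos(x) + 17*sin(x) - 26*cos(x) + C

Use integration by parts with u = x**4 - 3*x**3 - 2*x**2 - x - 2, dv = sin(x) dx, so v = -cos(x).
Apply parts 4 times (tabular method): alternate signs, differentiate u down to 0, integrate dv up.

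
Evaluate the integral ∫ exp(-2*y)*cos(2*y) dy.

Let I denote the integral. Integrate by parts with u = cos(2*y), dv = exp(-2*y) dy, so v = -exp(-2*y)/2: I = -exp(-2*y)*cos(2*y)/2 − ∫ exp(-2*y)*sin(2*y) dy.
Apply parts again with u = sin(2*y), dv = exp(-2*y) dy: ∫ exp(-2*y)*sin(2*y) dy = -exp(-2*y)*sin(2*y)/2 + I. Substituting back brings back I: I = exp(-2*y)*sin(2*y)/2 - exp(-2*y)*cos(2*y)/2 − I.
Solving for I: (1 + 1)·I equals the remaining terms, so I = (1/2)·(exp(-2*y)*sin(2*y)/2 - exp(-2*y)*cos(2*y)/2).

exp(-2*y)*sin(2*y)/4 - exp(-2*y)*cos(2*y)/4 + C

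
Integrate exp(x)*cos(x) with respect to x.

exp(x)*sin(x)/2 + exp(x)*cos(x)/2 + C

Let I denote the integral. Integrate by parts with u = cos(x), dv = exp(x) dx, so v = exp(x): I = exp(x)*cos(x) + ∫ exp(x)*sin(x) dx.
Apply parts again with u = sin(x), dv = exp(x) dx: ∫ exp(x)*sin(x) dx = exp(x)*sin(x) − I. Substituting back brings back I: I = exp(x)*sin(x) + exp(x)*cos(x) − I.
Solving for I: (1 + 1)·I equals the remaining terms, so I = (1/2)·(exp(x)*sin(x) + exp(x)*cos(x)).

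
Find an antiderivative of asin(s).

s*asin(s) + sqrt(-s**2 + 1) + C

Use integration by parts with u = arcsin(s), dv = ds.
Then du = 1/sqrt(-s**2 + 1) ds.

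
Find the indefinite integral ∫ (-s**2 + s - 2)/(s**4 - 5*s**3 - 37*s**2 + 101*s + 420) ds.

-log(s - 7)/5 + 11*log(s - 5)/72 - 7*log(s + 3)/40 + 2*log(s + 4)/9 + C

Factor the denominator: (s - 7)*(s - 5)*(s + 3)*(s + 4).
Partial-fraction decomposition: 2/(9*(s + 4)) - 7/(40*(s + 3)) + 11/(72*(s - 5)) - 1/(5*(s - 7)).
Integrate each term: A/(s−a) contributes A·log|s−a|.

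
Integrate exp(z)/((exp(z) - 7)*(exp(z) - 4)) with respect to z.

Let u = e^z, du = e^z dz.
The integral becomes ∫ du/((u-4)(u-7)); decompose into partial fractions.

log(exp(z) - 7)/3 - log(exp(z) - 4)/3 + C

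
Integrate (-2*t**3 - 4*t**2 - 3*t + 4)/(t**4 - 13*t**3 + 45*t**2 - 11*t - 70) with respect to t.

-899*log(t - 7)/80 + 361*log(t - 5)/36 - 34*log(t - 2)/45 - 5*log(t + 1)/144 + C

Factor the denominator: (t - 7)*(t - 5)*(t - 2)*(t + 1).
Partial-fraction decomposition: -5/(144*(t + 1)) - 34/(45*(t - 2)) + 361/(36*(t - 5)) - 899/(80*(t - 7)).
Integrate each term: A/(t−a) contributes A·log|t−a|.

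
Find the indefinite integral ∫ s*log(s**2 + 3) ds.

s**2*log(s**2 + 3)/2 - s**2/2 + 3*log(s**2 + 3)/2 + C

Let u = s**2 + 3, so du = (2*s) ds.
The integral becomes (1/2)·∫ log(u) du; integrate by parts with u′=log(u), dv′=du.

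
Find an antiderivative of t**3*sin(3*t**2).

-t**2*cos(3*t**2)/6 + sin(3*t**2)/18 + C

Let u = t², du = 2t dt; rewrite as (1/2)∫ u^1·sin(3u) du.
Now integrate by parts 1 time.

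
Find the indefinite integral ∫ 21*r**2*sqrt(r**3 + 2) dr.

14*(r**3 + 2)**(3/2)/3 + C

Let u = r**3 + 2, so du = (3*r**2) dr.
Rewriting, the integral becomes 7·∫ √u du = 7·(2/3)u^(3/2).
Substituting back, u = r**3 + 2.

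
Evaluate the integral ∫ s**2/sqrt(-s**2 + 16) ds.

Substitute s = 4·sin(θ), so ds = 4·cos(θ) dθ and the radical becomes sqrt(-s**2 + 16) = 4·cos(θ) by the Pythagorean identity.
Integrate the resulting trig expression in θ, then back-substitute θ = asin(s/4), sin(θ) = s/4, cos(θ) = sqrt(-s**2 + 16)/4 (absorbing any constant into C).

-s*sqrt(-s**2 + 16)/2 + 8*asin(s/4) + C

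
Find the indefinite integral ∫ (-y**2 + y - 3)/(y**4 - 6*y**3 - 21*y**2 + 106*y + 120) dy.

Factor the denominator: (y - 6)*(y - 5)*(y + 1)*(y + 4).
Partial-fraction decomposition: 23/(270*(y + 4)) - 5/(126*(y + 1)) + 23/(54*(y - 5)) - 33/(70*(y - 6)).
Integrate each term: A/(y−a) contributes A·log|y−a|.

-33*log(y - 6)/70 + 23*log(y - 5)/54 - 5*log(y + 1)/126 + 23*log(y + 4)/270 + C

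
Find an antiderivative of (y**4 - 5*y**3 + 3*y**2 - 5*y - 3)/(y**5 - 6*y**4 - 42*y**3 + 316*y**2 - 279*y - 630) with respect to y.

97*log(y - 6)/91 - 47*log(y - 5)/144 - 3*log(y - 3)/16 - 11*log(y + 1)/1008 + 859*log(y + 7)/1872 + C

Factor the denominator: (y - 6)*(y - 5)*(y - 3)*(y + 1)*(y + 7).
Partial-fraction decomposition: 859/(1872*(y + 7)) - 11/(1008*(y + 1)) - 3/(16*(y - 3)) - 47/(144*(y - 5)) + 97/(91*(y - 6)).
Integrate each term: A/(y−a) contributes A·log|y−a|.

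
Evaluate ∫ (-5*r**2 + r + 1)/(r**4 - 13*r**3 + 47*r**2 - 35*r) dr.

Factor the denominator: r*(r - 7)*(r - 5)*(r - 1).
Partial-fraction decomposition: -1/(8*(r - 1)) + 119/(40*(r - 5)) - 79/(28*(r - 7)) - 1/(35*r).
Integrate each term: A/(r−a) contributes A·log|r−a|.

-log(r)/35 - 79*log(r - 7)/28 + 119*log(r - 5)/40 - log(r - 1)/8 + C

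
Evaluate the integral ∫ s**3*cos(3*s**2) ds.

Let u = s², du = 2s ds; rewrite as (1/2)∫ u^1·cos(3u) du.
Now integrate by parts 1 time.

s**2*sin(3*s**2)/6 + cos(3*s**2)/18 + C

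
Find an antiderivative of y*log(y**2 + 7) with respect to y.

Let u = y**2 + 7, so du = (2*y) dy.
The integral becomes (1/2)·∫ log(u) du; integrate by parts with u′=log(u), dv′=du.

y**2*log(y**2 + 7)/2 - y**2/2 + 7*log(y**2 + 7)/2 + C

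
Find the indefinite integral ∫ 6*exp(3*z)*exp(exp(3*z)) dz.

2*exp(exp(3*z)) + C

Let u = exp(3*z), so du = (3*exp(3*z)) dz.
Rewriting, the integral becomes 2·∫ e^u du = 2·e^u.
Substituting back, u = exp(3*z).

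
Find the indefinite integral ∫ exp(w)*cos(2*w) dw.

Let I denote the integral. Integrate by parts with u = cos(2*w), dv = exp(w) dw, so v = exp(w): I = exp(w)*cos(2*w) + 2·∫ exp(w)*sin(2*w) dw.
Apply parts again with u = sin(2*w), dv = exp(w) dw: ∫ exp(w)*sin(2*w) dw = exp(w)*sin(2*w) − 2·I. Substituting back brings back I: I = 2*exp(w)*sin(2*w) + exp(w)*cos(2*w) − 4·I.
Solving for I: (1 + 4)·I equals the remaining terms, so I = (1/5)·(2*exp(w)*sin(2*w) + exp(w)*cos(2*w)).

2*exp(w)*sin(2*w)/5 + exp(w)*cos(2*w)/5 + C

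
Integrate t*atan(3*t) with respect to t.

t**2*atan(3*t)/2 - t/6 + atan(3*t)/18 + C

Use integration by parts with u = arctan(3*t), dv = t dt.
Then du = 3/(9*t**2 + 1) dt.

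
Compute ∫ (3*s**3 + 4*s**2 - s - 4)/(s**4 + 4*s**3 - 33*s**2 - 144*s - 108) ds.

Factor the denominator: (s - 6)*(s + 1)*(s + 3)*(s + 6).
Partial-fraction decomposition: 251/(90*(s + 6)) - 23/(27*(s + 3)) + 1/(35*(s + 1)) + 391/(378*(s - 6)).
Integrate each term: A/(s−a) contributes A·log|s−a|.

391*log(s - 6)/378 + log(s + 1)/35 - 23*log(s + 3)/27 + 251*log(s + 6)/90 + C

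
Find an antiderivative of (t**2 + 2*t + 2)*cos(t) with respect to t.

Use integration by parts with u = t**2 + 2*t + 2, dv = cos(t) dt, so v = sin(t).
Apply parts 2 times (tabular method): alternate signs, differentiate u down to 0, integrate dv up.

t**2*sin(t) + 2*t*sin(t) + 2*t*cos(t) + 2*cos(t) + C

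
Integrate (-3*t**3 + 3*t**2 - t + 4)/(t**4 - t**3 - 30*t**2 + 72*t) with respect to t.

Factor the denominator: t*(t - 4)*(t - 3)*(t + 6).
Partial-fraction decomposition: -383/(270*(t + 6)) + 53/(27*(t - 3)) - 18/(5*(t - 4)) + 1/(18*t).
Integrate each term: A/(t−a) contributes A·log|t−a|.

log(t)/18 - 18*log(t - 4)/5 + 53*log(t - 3)/27 - 383*log(t + 6)/270 + C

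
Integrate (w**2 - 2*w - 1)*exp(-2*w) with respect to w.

(-2*w**2 + 2*w + 3)*exp(-2*w)/4 + C

Use integration by parts with u = w**2 - 2*w - 1, dv = exp(-2*w) dw, so v = -exp(-2*w)/2.
Apply parts 2 times (tabular method): alternate signs, differentiate u down to 0, integrate dv up.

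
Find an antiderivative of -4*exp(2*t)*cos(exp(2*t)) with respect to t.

Let u = exp(2*t), so du = (2*exp(2*t)) dt.
Rewriting, the integral becomes -2·∫ cos(u) du = -2·sin(u).
Substituting back, u = exp(2*t).

-2*sin(exp(2*t)) + C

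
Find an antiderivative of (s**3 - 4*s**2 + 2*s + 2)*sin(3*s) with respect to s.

Use integration by parts with u = s**3 - 4*s**2 + 2*s + 2, dv = sin(3*s) ds, so v = -cos(3*s)/3.
Apply parts 3 times (tabular method): alternate signs, differentiate u down to 0, integrate dv up.

-s**3*cos(3*s)/3 + s**2*sin(3*s)/3 + 4*s**2*cos(3*s)/3 - 8*s*sin(3*s)/9 - 4*s*cos(3*s)/9 + 4*sin(3*s)/27 - 26*cos(3*s)/27 + C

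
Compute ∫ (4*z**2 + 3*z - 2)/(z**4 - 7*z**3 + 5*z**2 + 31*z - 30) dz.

Factor the denominator: (z - 5)*(z - 3)*(z - 1)*(z + 2).
Partial-fraction decomposition: -8/(105*(z + 2)) + 5/(24*(z - 1)) - 43/(20*(z - 3)) + 113/(56*(z - 5)).
Integrate each term: A/(z−a) contributes A·log|z−a|.

113*log(z - 5)/56 - 43*log(z - 3)/20 + 5*log(z - 1)/24 - 8*log(z + 2)/105 + C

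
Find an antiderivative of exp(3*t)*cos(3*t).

exp(3*t)*sin(3*t)/6 + exp(3*t)*cos(3*t)/6 + C

Let I denote the integral. Integrate by parts with u = cos(3*t), dv = exp(3*t) dt, so v = exp(3*t)/3: I = exp(3*t)*cos(3*t)/3 + ∫ exp(3*t)*sin(3*t) dt.
Apply parts again with u = sin(3*t), dv = exp(3*t) dt: ∫ exp(3*t)*sin(3*t) dt = exp(3*t)*sin(3*t)/3 − I. Substituting back brings back I: I = exp(3*t)*sin(3*t)/3 + exp(3*t)*cos(3*t)/3 − I.
Solving for I: (1 + 1)·I equals the remaining terms, so I = (1/2)·(exp(3*t)*sin(3*t)/3 + exp(3*t)*cos(3*t)/3).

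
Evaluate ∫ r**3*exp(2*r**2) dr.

Let u = r², du = 2r dr; rewrite as (1/2)∫ u^1·exp(2u) du.
Now integrate by parts 1 time.

(2*r**2 - 1)*exp(2*r**2)/8 + C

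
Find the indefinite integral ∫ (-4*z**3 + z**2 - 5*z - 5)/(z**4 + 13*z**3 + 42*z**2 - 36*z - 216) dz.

Factor the denominator: (z - 2)*(z + 3)*(z + 6)**2.
Partial-fraction decomposition: -601/(576*(z + 6)) + 925/(24*(z + 6)**2) - 127/(45*(z + 3)) - 43/(320*(z - 2)).
Integrate each term; A/(z−a) gives A·log|z−a|; A/(z−a)² gives −A/(z−a).

-43*log(z - 2)/320 - 127*log(z + 3)/45 - 601*log(z + 6)/576 - 925/(24*z + 144) + C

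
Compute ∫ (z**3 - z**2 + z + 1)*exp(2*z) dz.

Use integration by parts with u = z**3 - z**2 + z + 1, dv = exp(2*z) dz, so v = exp(2*z)/2.
Apply parts 3 times (tabular method): alternate signs, differentiate u down to 0, integrate dv up.

(4*z**3 - 10*z**2 + 14*z - 3)*exp(2*z)/8 + C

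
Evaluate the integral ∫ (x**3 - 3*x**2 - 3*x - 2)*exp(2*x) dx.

Use integration by parts with u = x**3 - 3*x**2 - 3*x - 2, dv = exp(2*x) dx, so v = exp(2*x)/2.
Apply parts 3 times (tabular method): alternate signs, differentiate u down to 0, integrate dv up.

(4*x**3 - 18*x**2 + 6*x - 11)*exp(2*x)/8 + C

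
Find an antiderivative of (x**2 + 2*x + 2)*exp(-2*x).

(-2*x**2 - 6*x - 7)*exp(-2*x)/4 + C

Use integration by parts with u = x**2 + 2*x + 2, dv = exp(-2*x) dx, so v = -exp(-2*x)/2.
Apply parts 2 times (tabular method): alternate signs, differentiate u down to 0, integrate dv up.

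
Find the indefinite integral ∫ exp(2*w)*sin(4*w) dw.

Let I denote the integral. Integrate by parts with u = sin(4*w), dv = exp(2*w) dw, so v = exp(2*w)/2: I = exp(2*w)*sin(4*w)/2 − 2·∫ exp(2*w)*cos(4*w) dw.
Apply parts again with u = cos(4*w), dv = exp(2*w) dw: ∫ exp(2*w)*cos(4*w) dw = exp(2*w)*cos(4*w)/2 + 2·I. Substituting back brings back I: I = exp(2*w)*sin(4*w)/2 - exp(2*w)*cos(4*w) − 4·I.
Solving for I: (1 + 4)·I equals the remaining terms, so I = (1/5)·(exp(2*w)*sin(4*w)/2 - exp(2*w)*cos(4*w)).

exp(2*w)*sin(4*w)/10 - exp(2*w)*cos(4*w)/5 + C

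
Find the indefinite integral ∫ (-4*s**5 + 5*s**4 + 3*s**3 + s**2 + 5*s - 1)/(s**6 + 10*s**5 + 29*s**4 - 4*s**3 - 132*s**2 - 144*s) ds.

log(s)/144 - 11*log(s - 2)/1200 + 177*log(s + 2)/16 + 20888*log(s + 3)/225 - 5179*log(s + 4)/48 + 1289/(15*s + 45) + C

Factor the denominator: s*(s - 2)*(s + 2)*(s + 3)**2*(s + 4).
Partial-fraction decomposition: -5179/(48*(s + 4)) + 20888/(225*(s + 3)) - 1289/(15*(s + 3)**2) + 177/(16*(s + 2)) - 11/(1200*(s - 2)) + 1/(144*s).
Integrate each term; A/(s−a) gives A·log|s−a|; A/(s−a)² gives −A/(s−a).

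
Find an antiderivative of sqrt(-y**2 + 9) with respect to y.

y*sqrt(-y**2 + 9)/2 + 9*asin(y/3)/2 + C

Substitute y = 3·sin(θ), so dy = 3·cos(θ) dθ and the radical becomes sqrt(-y**2 + 9) = 3·cos(θ) by the Pythagorean identity.
Integrate the resulting trig expression in θ, then back-substitute θ = asin(y/3), sin(θ) = y/3, cos(θ) = sqrt(-y**2 + 9)/3 (absorbing any constant into C).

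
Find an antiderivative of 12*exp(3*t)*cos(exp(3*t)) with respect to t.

Let u = exp(3*t), so du = (3*exp(3*t)) dt.
Rewriting, the integral becomes 4·∫ cos(u) du = 4·sin(u).
Substituting back, u = exp(3*t).

4*sin(exp(3*t)) + C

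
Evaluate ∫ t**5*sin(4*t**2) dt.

Let u = t², du = 2t dt; rewrite as (1/2)∫ u^2·sin(4u) du.
Now integrate by parts 2 times.

-t**4*cos(4*t**2)/8 + t**2*sin(4*t**2)/16 + cos(4*t**2)/64 + C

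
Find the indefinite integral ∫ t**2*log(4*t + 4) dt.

Use integration by parts with u = log(4*t + 4), dv = t**2 dt.
Then du = 4/(4*t + 4) dt and v = t**3/3.

t**3*log(4*t + 4)/3 - t**3/9 + t**2/6 - t/3 + log(t + 1)/3 + C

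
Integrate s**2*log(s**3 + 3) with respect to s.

s**3*log(s**3 + 3)/3 - s**3/3 + log(s**3 + 3) + C

Let u = s**3 + 3, so du = (3*s**2) ds.
The integral becomes (1/3)·∫ log(u) du; integrate by parts with u′=log(u), dv′=du.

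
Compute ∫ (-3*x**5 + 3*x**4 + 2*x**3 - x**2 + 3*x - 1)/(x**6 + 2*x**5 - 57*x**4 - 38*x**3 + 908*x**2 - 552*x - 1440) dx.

Factor the denominator: (x - 5)*(x - 4)*(x - 2)*(x + 1)*(x + 6)**2.
Partial-fraction decomposition: -3524957/(1936000*(x + 6)) + 26729/(4400*(x + 6)**2) + 1/(2250*(x + 1)) - 31/(1152*(x - 2)) + 2181/(1000*(x - 4)) - 7261/(2178*(x - 5)).
Integrate each term; A/(x−a) gives A·log|x−a|; A/(x−a)² gives −A/(x−a).

-7261*log(x - 5)/2178 + 2181*log(x - 4)/1000 - 31*log(x - 2)/1152 + log(x + 1)/2250 - 3524957*log(x + 6)/1936000 - 26729/(4400*x + 26400) + C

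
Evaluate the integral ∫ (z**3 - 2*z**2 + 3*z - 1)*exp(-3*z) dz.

Use integration by parts with u = z**3 - 2*z**2 + 3*z - 1, dv = exp(-3*z) dz, so v = -exp(-3*z)/3.
Apply parts 3 times (tabular method): alternate signs, differentiate u down to 0, integrate dv up.

(-9*z**3 + 9*z**2 - 21*z + 2)*exp(-3*z)/27 + C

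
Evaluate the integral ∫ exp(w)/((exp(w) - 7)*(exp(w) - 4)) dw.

Let u = e^w, du = e^w dw.
The integral becomes ∫ du/((u-7)(u-4)); decompose into partial fractions.

log(exp(w) - 7)/3 - log(exp(w) - 4)/3 + C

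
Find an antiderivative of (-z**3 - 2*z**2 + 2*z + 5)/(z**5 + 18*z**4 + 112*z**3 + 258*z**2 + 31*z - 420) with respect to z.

log(z - 1)/240 - log(z + 3)/4 + 29*log(z + 4)/15 - 35*log(z + 5)/12 + 59*log(z + 7)/48 + C

Factor the denominator: (z - 1)*(z + 3)*(z + 4)*(z + 5)*(z + 7).
Partial-fraction decomposition: 59/(48*(z + 7)) - 35/(12*(z + 5)) + 29/(15*(z + 4)) - 1/(4*(z + 3)) + 1/(240*(z - 1)).
Integrate each term: A/(z−a) contributes A·log|z−a|.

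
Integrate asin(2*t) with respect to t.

t*asin(2*t) + sqrt(-4*t**2 + 1)/2 + C

Use integration by parts with u = arcsin(2*t), dv = dt.
Then du = 2/sqrt(-4*t**2 + 1) dt.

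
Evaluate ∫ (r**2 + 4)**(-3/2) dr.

Substitute r = 2·tan(θ), so dr = 2·sec(θ)^2 dθ and the radical becomes sqrt(r**2 + 4) = 2·sec(θ) by the Pythagorean identity.
Integrate the resulting trig expression in θ, then back-substitute tan(θ) = r/2, sec(θ) = sqrt(r**2 + 4)/2 (absorbing any constant into C).

r/(4*sqrt(r**2 + 4)) + C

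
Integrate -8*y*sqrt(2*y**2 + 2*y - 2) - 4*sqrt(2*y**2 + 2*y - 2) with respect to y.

Let u = 2*y**2 + 2*y - 2, so du = (4*y + 2) dy.
Rewriting, the integral becomes -2·∫ √u du = -2·(2/3)u^(3/2).
Substituting back, u = 2*y**2 + 2*y - 2.

-4*(2*y**2 + 2*y - 2)**(3/2)/3 + C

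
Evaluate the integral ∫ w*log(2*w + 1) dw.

Use integration by parts with u = log(2*w + 1), dv = w dw.
Then du = 2/(2*w + 1) dw and v = w**2/2.

w**2*log(2*w + 1)/2 - w**2/4 + w/4 - log(2*w + 1)/8 + C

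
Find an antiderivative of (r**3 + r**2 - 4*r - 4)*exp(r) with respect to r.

Use integration by parts with u = r**3 + r**2 - 4*r - 4, dv = exp(r) dr, so v = exp(r).
Apply parts 3 times (tabular method): alternate signs, differentiate u down to 0, integrate dv up.

(r**3 - 2*r**2 - 4)*exp(r) + C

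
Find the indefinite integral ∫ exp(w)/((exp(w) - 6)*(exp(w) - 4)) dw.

Let u = e^w, du = e^w dw.
The integral becomes ∫ du/((u-6)(u-4)); decompose into partial fractions.

log(exp(w) - 6)/2 - log(exp(w) - 4)/2 + C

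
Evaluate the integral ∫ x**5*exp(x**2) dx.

Let u = x², du = 2x dx; rewrite as (1/2)∫ u^2·exp(1u) du.
Now integrate by parts 2 times.

(x**4 - 2*x**2 + 2)*exp(x**2)/2 + C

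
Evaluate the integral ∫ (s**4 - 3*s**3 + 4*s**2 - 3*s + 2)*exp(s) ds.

(s**4 - 7*s**3 + 25*s**2 - 53*s + 55)*exp(s) + C

Use integration by parts with u = s**4 - 3*s**3 + 4*s**2 - 3*s + 2, dv = exp(s) ds, so v = exp(s).
Apply parts 4 times (tabular method): alternate signs, differentiate u down to 0, integrate dv up.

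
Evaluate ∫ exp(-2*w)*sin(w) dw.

-2*exp(-2*w)*sin(w)/5 - exp(-2*w)*cos(w)/5 + C

Let I denote the integral. Integrate by parts with u = sin(w), dv = exp(-2*w) dw, so v = -exp(-2*w)/2: I = -exp(-2*w)*sin(w)/2 + (1/2)·∫ exp(-2*w)*cos(w) dw.
Apply parts again with u = cos(w), dv = exp(-2*w) dw: ∫ exp(-2*w)*cos(w) dw = -exp(-2*w)*cos(w)/2 − (1/2)·I. Substituting back brings back I: I = -exp(-2*w)*sin(w)/2 - exp(-2*w)*cos(w)/4 − (1/4)·I.
Solving for I: (1 + 1/4)·I equals the remaining terms, so I = (4/5)·(-exp(-2*w)*sin(w)/2 - exp(-2*w)*cos(w)/4).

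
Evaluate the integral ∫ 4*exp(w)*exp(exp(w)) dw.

Let u = exp(w), so du = (exp(w)) dw.
Rewriting, the integral becomes 4·∫ e^u du = 4·e^u.
Substituting back, u = exp(w).

4*exp(exp(w)) + C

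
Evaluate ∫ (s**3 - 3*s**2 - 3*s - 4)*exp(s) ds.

Use integration by parts with u = s**3 - 3*s**2 - 3*s - 4, dv = exp(s) ds, so v = exp(s).
Apply parts 3 times (tabular method): alternate signs, differentiate u down to 0, integrate dv up.

(s**3 - 6*s**2 + 9*s - 13)*exp(s) + C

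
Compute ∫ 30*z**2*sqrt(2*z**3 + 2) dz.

10*(2*z**3 + 2)**(3/2)/3 + C

Let u = 2*z**3 + 2, so du = (6*z**2) dz.
Rewriting, the integral becomes 5·∫ √u du = 5·(2/3)u^(3/2).
Substituting back, u = 2*z**3 + 2.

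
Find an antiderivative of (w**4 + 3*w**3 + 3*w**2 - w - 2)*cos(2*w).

w**4*sin(2*w)/2 + 3*w**3*sin(2*w)/2 + w**3*cos(2*w) + 9*w**2*cos(2*w)/4 - 11*w*sin(2*w)/4 - sin(2*w) - 11*cos(2*w)/8 + C

Use integration by parts with u = w**4 + 3*w**3 + 3*w**2 - w - 2, dv = cos(2*w) dw, so v = sin(2*w)/2.
Apply parts 4 times (tabular method): alternate signs, differentiate u down to 0, integrate dv up.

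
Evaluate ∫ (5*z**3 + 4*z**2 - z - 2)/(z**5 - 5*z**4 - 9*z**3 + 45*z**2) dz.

Factor the denominator: z**2*(z - 5)*(z - 3)*(z + 3).
Partial-fraction decomposition: -49/(216*(z + 3)) - 83/(54*(z - 3)) + 359/(200*(z - 5)) - 7/(225*z) - 2/(45*z**2).
Integrate each term; A/(z−a) gives A·log|z−a|; A/(z−a)² gives −A/(z−a).

-7*log(z)/225 + 359*log(z - 5)/200 - 83*log(z - 3)/54 - 49*log(z + 3)/216 + 2/(45*z) + C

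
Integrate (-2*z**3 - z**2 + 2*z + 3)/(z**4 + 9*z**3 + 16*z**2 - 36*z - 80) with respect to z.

Factor the denominator: (z - 2)*(z + 2)*(z + 4)*(z + 5).
Partial-fraction decomposition: -218/(21*(z + 5)) + 107/(12*(z + 4)) - 11/(24*(z + 2)) - 13/(168*(z - 2)).
Integrate each term: A/(z−a) contributes A·log|z−a|.

-13*log(z - 2)/168 - 11*log(z + 2)/24 + 107*log(z + 4)/12 - 218*log(z + 5)/21 + C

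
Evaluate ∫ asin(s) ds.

s*asin(s) + sqrt(-s**2 + 1) + C

Use integration by parts with u = arcsin(s), dv = ds.
Then du = 1/sqrt(-s**2 + 1) ds.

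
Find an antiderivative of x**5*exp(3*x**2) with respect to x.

Let u = x², du = 2x dx; rewrite as (1/2)∫ u^2·exp(3u) du.
Now integrate by parts 2 times.

(9*x**4 - 6*x**2 + 2)*exp(3*x**2)/54 + C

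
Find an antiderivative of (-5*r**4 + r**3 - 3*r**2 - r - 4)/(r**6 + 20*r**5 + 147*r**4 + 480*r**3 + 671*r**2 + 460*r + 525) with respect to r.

-23*log(r + 3)/8 - 2154*log(r + 5)/169 + 3123*log(r + 7)/200 + 47*log(r**2 + 1)/16900 - 79*atan(r)/8450 - 831/(26*r + 130) + C

Factor the denominator: (r + 3)*(r + 5)**2*(r + 7)*(r**2 + 1).
Partial-fraction decomposition: (47*r - 79)/(8450*(r**2 + 1)) + 3123/(200*(r + 7)) - 2154/(169*(r + 5)) + 831/(26*(r + 5)**2) - 23/(8*(r + 3)).
Integrate each term; A/(r−a) gives A·log|r−a|; the (Br+D)/(r²+p²) term gives a log and an atan.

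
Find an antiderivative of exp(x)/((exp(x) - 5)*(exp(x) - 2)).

Let u = e^x, du = e^x dx.
The integral becomes ∫ du/((u-5)(u-2)); decompose into partial fractions.

log(exp(x) - 5)/3 - log(exp(x) - 2)/3 + C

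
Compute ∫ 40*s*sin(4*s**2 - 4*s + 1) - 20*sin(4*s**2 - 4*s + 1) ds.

Let u = 4*s**2 - 4*s + 1, so du = (8*s - 4) ds.
Rewriting, the integral becomes 5·∫ sin(u) du = 5·-cos(u).
Substituting back, u = 4*s**2 - 4*s + 1.

-5*cos(4*s**2 - 4*s + 1) + C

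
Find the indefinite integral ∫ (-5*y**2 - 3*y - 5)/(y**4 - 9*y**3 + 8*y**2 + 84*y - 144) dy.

Factor the denominator: (y - 6)*(y - 4)*(y - 2)*(y + 3).
Partial-fraction decomposition: 41/(315*(y + 3)) - 31/(40*(y - 2)) + 97/(28*(y - 4)) - 203/(72*(y - 6)).
Integrate each term: A/(y−a) contributes A·log|y−a|.

-203*log(y - 6)/72 + 97*log(y - 4)/28 - 31*log(y - 2)/40 + 41*log(y + 3)/315 + C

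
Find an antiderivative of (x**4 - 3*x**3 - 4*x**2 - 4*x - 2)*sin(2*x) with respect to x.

-x**4*cos(2*x)/2 + x**3*sin(2*x) + 3*x**3*cos(2*x)/2 - 9*x**2*sin(2*x)/4 + 7*x**2*cos(2*x)/2 - 7*x*sin(2*x)/2 - x*cos(2*x)/4 + sin(2*x)/8 - 3*cos(2*x)/4 + C

Use integration by parts with u = x**4 - 3*x**3 - 4*x**2 - 4*x - 2, dv = sin(2*x) dx, so v = -cos(2*x)/2.
Apply parts 4 times (tabular method): alternate signs, differentiate u down to 0, integrate dv up.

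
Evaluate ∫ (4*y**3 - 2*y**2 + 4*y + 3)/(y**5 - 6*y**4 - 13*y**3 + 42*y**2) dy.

23*log(y)/196 + 261*log(y - 7)/490 - 7*log(y - 2)/20 - 3*log(y + 3)/10 - 1/(14*y) + C

Factor the denominator: y**2*(y - 7)*(y - 2)*(y + 3).
Partial-fraction decomposition: -3/(10*(y + 3)) - 7/(20*(y - 2)) + 261/(490*(y - 7)) + 23/(196*y) + 1/(14*y**2).
Integrate each term; A/(y−a) gives A·log|y−a|; A/(y−a)² gives −A/(y−a).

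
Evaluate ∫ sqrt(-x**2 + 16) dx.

x*sqrt(-x**2 + 16)/2 + 8*asin(x/4) + C

Substitute x = 4·sin(θ), so dx = 4·cos(θ) dθ and the radical becomes sqrt(-x**2 + 16) = 4·cos(θ) by the Pythagorean identity.
Integrate the resulting trig expression in θ, then back-substitute θ = asin(x/4), sin(θ) = x/4, cos(θ) = sqrt(-x**2 + 16)/4 (absorbing any constant into C).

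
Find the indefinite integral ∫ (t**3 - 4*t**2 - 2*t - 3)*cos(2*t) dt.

Use integration by parts with u = t**3 - 4*t**2 - 2*t - 3, dv = cos(2*t) dt, so v = sin(2*t)/2.
Apply parts 3 times (tabular method): alternate signs, differentiate u down to 0, integrate dv up.

t**3*sin(2*t)/2 - 2*t**2*sin(2*t) + 3*t**2*cos(2*t)/4 - 7*t*sin(2*t)/4 - 2*t*cos(2*t) - sin(2*t)/2 - 7*cos(2*t)/8 + C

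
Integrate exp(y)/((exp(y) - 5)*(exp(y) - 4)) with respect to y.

log(exp(y) - 5) - log(exp(y) - 4) + C

Let u = e^y, du = e^y dy.
The integral becomes ∫ du/((u-4)(u-5)); decompose into partial fractions.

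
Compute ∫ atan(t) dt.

t*atan(t) - log(t**2 + 1)/2 + C

Use integration by parts with u = arctan(t), dv = dt.
Then du = 1/(t**2 + 1) dt.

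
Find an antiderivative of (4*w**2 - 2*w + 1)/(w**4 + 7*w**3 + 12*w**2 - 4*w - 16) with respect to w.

log(w - 1)/15 + 43*log(w + 2)/12 - 73*log(w + 4)/20 + 7/(2*w + 4) + C

Factor the denominator: (w - 1)*(w + 2)**2*(w + 4).
Partial-fraction decomposition: -73/(20*(w + 4)) + 43/(12*(w + 2)) - 7/(2*(w + 2)**2) + 1/(15*(w - 1)).
Integrate each term; A/(w−a) gives A·log|w−a|; A/(w−a)² gives −A/(w−a).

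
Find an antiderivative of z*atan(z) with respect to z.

Use integration by parts with u = arctan(z), dv = z dz.
Then du = 1/(z**2 + 1) dz.

z**2*atan(z)/2 - z/2 + atan(z)/2 + C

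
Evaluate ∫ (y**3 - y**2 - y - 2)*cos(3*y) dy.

Use integration by parts with u = y**3 - y**2 - y - 2, dv = cos(3*y) dy, so v = sin(3*y)/3.
Apply parts 3 times (tabular method): alternate signs, differentiate u down to 0, integrate dv up.

y**3*sin(3*y)/3 - y**2*sin(3*y)/3 + y**2*cos(3*y)/3 - 5*y*sin(3*y)/9 - 2*y*cos(3*y)/9 - 16*sin(3*y)/27 - 5*cos(3*y)/27 + C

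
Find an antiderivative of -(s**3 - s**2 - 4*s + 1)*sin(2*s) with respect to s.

Use integration by parts with u = s**3 - s**2 - 4*s + 1, dv = -sin(2*s) ds, so v = cos(2*s)/2.
Apply parts 3 times (tabular method): alternate signs, differentiate u down to 0, integrate dv up.

s**3*cos(2*s)/2 - 3*s**2*sin(2*s)/4 - s**2*cos(2*s)/2 + s*sin(2*s)/2 - 11*s*cos(2*s)/4 + 11*sin(2*s)/8 + 3*cos(2*s)/4 + C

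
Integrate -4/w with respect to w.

Let u = 2*w**2, so du = (4*w) dw.
Rewriting, the integral becomes -2·∫ 1/u du = -2·log(u).
Substituting back, u = 2*w**2.

-4*log(w) - 2*log(2) + C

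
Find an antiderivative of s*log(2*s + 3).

s**2*log(2*s + 3)/2 - s**2/4 + 3*s/4 - 9*log(2*s + 3)/8 + C

Use integration by parts with u = log(2*s + 3), dv = s ds.
Then du = 2/(2*s + 3) ds and v = s**2/2.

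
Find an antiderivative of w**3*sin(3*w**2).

-w**2*cos(3*w**2)/6 + sin(3*w**2)/18 + C

Let u = w², du = 2w dw; rewrite as (1/2)∫ u^1·sin(3u) du.
Now integrate by parts 1 time.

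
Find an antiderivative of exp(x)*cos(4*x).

4*exp(x)*sin(4*x)/17 + exp(x)*cos(4*x)/17 + C

Let I denote the integral. Integrate by parts with u = cos(4*x), dv = exp(x) dx, so v = exp(x): I = exp(x)*cos(4*x) + 4·∫ exp(x)*sin(4*x) dx.
Apply parts again with u = sin(4*x), dv = exp(x) dx: ∫ exp(x)*sin(4*x) dx = exp(x)*sin(4*x) − 4·I. Substituting back brings back I: I = 4*exp(x)*sin(4*x) + exp(x)*cos(4*x) − 16·I.
Solving for I: (1 + 16)·I equals the remaining terms, so I = (1/17)·(4*exp(x)*sin(4*x) + exp(x)*cos(4*x)).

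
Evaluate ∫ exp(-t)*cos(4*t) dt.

Let I denote the integral. Integrate by parts with u = cos(4*t), dv = exp(-t) dt, so v = -exp(-t): I = -exp(-t)*cos(4*t) − 4·∫ exp(-t)*sin(4*t) dt.
Apply parts again with u = sin(4*t), dv = exp(-t) dt: ∫ exp(-t)*sin(4*t) dt = -exp(-t)*sin(4*t) + 4·I. Substituting back brings back I: I = 4*exp(-t)*sin(4*t) - exp(-t)*cos(4*t) − 16·I.
Solving for I: (1 + 16)·I equals the remaining terms, so I = (1/17)·(4*exp(-t)*sin(4*t) - exp(-t)*cos(4*t)).

4*exp(-t)*sin(4*t)/17 - exp(-t)*cos(4*t)/17 + C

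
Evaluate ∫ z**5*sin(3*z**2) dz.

Let u = z², du = 2z dz; rewrite as (1/2)∫ u^2·sin(3u) du.
Now integrate by parts 2 times.

-z**4*cos(3*z**2)/6 + z**2*sin(3*z**2)/9 + cos(3*z**2)/27 + C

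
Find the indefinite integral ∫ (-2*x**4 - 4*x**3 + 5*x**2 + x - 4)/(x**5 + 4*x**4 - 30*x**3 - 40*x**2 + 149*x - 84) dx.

-688*log(x - 4)/693 + 53*log(x - 1)/576 + log(x + 3)/28 - 799*log(x + 7)/704 - 1/(24*x - 24) + C

Factor the denominator: (x - 4)*(x - 1)**2*(x + 3)*(x + 7).
Partial-fraction decomposition: -799/(704*(x + 7)) + 1/(28*(x + 3)) + 53/(576*(x - 1)) + 1/(24*(x - 1)**2) - 688/(693*(x - 4)).
Integrate each term; A/(x−a) gives A·log|x−a|; A/(x−a)² gives −A/(x−a).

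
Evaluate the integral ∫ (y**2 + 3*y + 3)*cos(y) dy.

y**2*sin(y) + 3*y*sin(y) + 2*y*cos(y) + sin(y) + 3*cos(y) + C

Use integration by parts with u = y**2 + 3*y + 3, dv = cos(y) dy, so v = sin(y).
Apply parts 2 times (tabular method): alternate signs, differentiate u down to 0, integrate dv up.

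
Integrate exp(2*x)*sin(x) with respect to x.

2*exp(2*x)*sin(x)/5 - exp(2*x)*cos(x)/5 + C

Let I denote the integral. Integrate by parts with u = sin(x), dv = exp(2*x) dx, so v = exp(2*x)/2: I = exp(2*x)*sin(x)/2 − (1/2)·∫ exp(2*x)*cos(x) dx.
Apply parts again with u = cos(x), dv = exp(2*x) dx: ∫ exp(2*x)*cos(x) dx = exp(2*x)*cos(x)/2 + (1/2)·I. Substituting back brings back I: I = exp(2*x)*sin(x)/2 - exp(2*x)*cos(x)/4 − (1/4)·I.
Solving for I: (1 + 1/4)·I equals the remaining terms, so I = (4/5)·(exp(2*x)*sin(x)/2 - exp(2*x)*cos(x)/4).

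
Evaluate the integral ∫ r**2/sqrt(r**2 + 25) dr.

Substitute r = 5·tan(θ), so dr = 5·sec(θ)^2 dθ and the radical becomes sqrt(r**2 + 25) = 5·sec(θ) by the Pythagorean identity.
Integrate the resulting trig expression in θ, then back-substitute tan(θ) = r/5, sec(θ) = sqrt(r**2 + 25)/5 (absorbing any constant into C).

r*sqrt(r**2 + 25)/2 - 25*log(r + sqrt(r**2 + 25))/2 + C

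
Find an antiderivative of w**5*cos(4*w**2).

Let u = w², du = 2w dw; rewrite as (1/2)∫ u^2·cos(4u) du.
Now integrate by parts 2 times.

w**4*sin(4*w**2)/8 + w**2*cos(4*w**2)/16 - sin(4*w**2)/64 + C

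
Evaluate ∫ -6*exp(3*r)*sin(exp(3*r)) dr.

Let u = exp(3*r), so du = (3*exp(3*r)) dr.
Rewriting, the integral becomes -2·∫ sin(u) du = -2·-cos(u).
Substituting back, u = exp(3*r).

2*cos(exp(3*r)) + C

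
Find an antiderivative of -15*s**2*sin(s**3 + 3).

Let u = s**3 + 3, so du = (3*s**2) ds.
Rewriting, the integral becomes -5·∫ sin(u) du = -5·-cos(u).
Substituting back, u = s**3 + 3.

5*cos(s**3 + 3) + C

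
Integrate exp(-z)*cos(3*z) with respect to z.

3*exp(-z)*sin(3*z)/10 - exp(-z)*cos(3*z)/10 + C

Let I denote the integral. Integrate by parts with u = cos(3*z), dv = exp(-z) dz, so v = -exp(-z): I = -exp(-z)*cos(3*z) − 3·∫ exp(-z)*sin(3*z) dz.
Apply parts again with u = sin(3*z), dv = exp(-z) dz: ∫ exp(-z)*sin(3*z) dz = -exp(-z)*sin(3*z) + 3·I. Substituting back brings back I: I = 3*exp(-z)*sin(3*z) - exp(-z)*cos(3*z) − 9·I.
Solving for I: (1 + 9)·I equals the remaining terms, so I = (1/10)·(3*exp(-z)*sin(3*z) - exp(-z)*cos(3*z)).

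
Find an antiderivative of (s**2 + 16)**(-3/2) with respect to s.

Substitute s = 4·tan(θ), so ds = 4·sec(θ)^2 dθ and the radical becomes sqrt(s**2 + 16) = 4·sec(θ) by the Pythagorean identity.
Integrate the resulting trig expression in θ, then back-substitute tan(θ) = s/4, sec(θ) = sqrt(s**2 + 16)/4 (absorbing any constant into C).

s/(16*sqrt(s**2 + 16)) + C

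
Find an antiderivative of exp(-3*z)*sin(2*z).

-3*exp(-3*z)*sin(2*z)/13 - 2*exp(-3*z)*cos(2*z)/13 + C

Let I denote the integral. Integrate by parts with u = sin(2*z), dv = exp(-3*z) dz, so v = -exp(-3*z)/3: I = -exp(-3*z)*sin(2*z)/3 + (2/3)·∫ exp(-3*z)*cos(2*z) dz.
Apply parts again with u = cos(2*z), dv = exp(-3*z) dz: ∫ exp(-3*z)*cos(2*z) dz = -exp(-3*z)*cos(2*z)/3 − (2/3)·I. Substituting back brings back I: I = -exp(-3*z)*sin(2*z)/3 - 2*exp(-3*z)*cos(2*z)/9 − (4/9)·I.
Solving for I: (1 + 4/9)·I equals the remaining terms, so I = (9/13)·(-exp(-3*z)*sin(2*z)/3 - 2*exp(-3*z)*cos(2*z)/9).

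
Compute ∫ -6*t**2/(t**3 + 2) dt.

-2*log(t**3 + 2) + C

Let u = t**3 + 2, so du = (3*t**2) dt.
Rewriting, the integral becomes -2·∫ 1/u du = -2·log(u).
Substituting back, u = t**3 + 2.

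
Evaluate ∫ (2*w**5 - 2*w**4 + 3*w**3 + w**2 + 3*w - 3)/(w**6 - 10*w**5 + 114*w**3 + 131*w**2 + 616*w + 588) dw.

Factor the denominator: (w - 7)**2*(w + 1)*(w + 3)*(w**2 + 4).
Partial-fraction decomposition: (11683*w + 10867)/(182585*(w**2 + 4)) + 183/(650*(w + 3)) - 3/(160*(w + 1)) + 3760071/(2247200*(w - 7)) + 7477/(1060*(w - 7)**2).
Integrate each term; A/(w−a) gives A·log|w−a|; the (Bw+D)/(w²+p²) term gives a log and an atan.

3760071*log(w - 7)/2247200 - 3*log(w + 1)/160 + 183*log(w + 3)/650 + 11683*log(w**2 + 4)/365170 + 10867*atan(w/2)/365170 - 7477/(1060*w - 7420) + C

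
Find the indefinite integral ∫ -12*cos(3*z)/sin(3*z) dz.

-4*log(sin(3*z)) + C

Let u = sin(3*z), so du = (3*cos(3*z)) dz.
Rewriting, the integral becomes -4·∫ 1/u du = -4·log(u).
Substituting back, u = sin(3*z).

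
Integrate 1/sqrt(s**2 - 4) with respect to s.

log(s + sqrt(s**2 - 4)) + C

Substitute s = 2·sec(θ), so ds = 2·sec(θ)*tan(θ) dθ and the radical becomes sqrt(s**2 - 4) = 2·tan(θ) by the Pythagorean identity.
Integrate the resulting trig expression in θ, then back-substitute sec(θ) = s/2, tan(θ) = sqrt(s**2 - 4)/2 (absorbing any constant into C).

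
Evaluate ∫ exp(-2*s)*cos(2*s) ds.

exp(-2*s)*sin(2*s)/4 - exp(-2*s)*cos(2*s)/4 + C

Let I denote the integral. Integrate by parts with u = cos(2*s), dv = exp(-2*s) ds, so v = -exp(-2*s)/2: I = -exp(-2*s)*cos(2*s)/2 − ∫ exp(-2*s)*sin(2*s) ds.
Apply parts again with u = sin(2*s), dv = exp(-2*s) ds: ∫ exp(-2*s)*sin(2*s) ds = -exp(-2*s)*sin(2*s)/2 + I. Substituting back brings back I: I = exp(-2*s)*sin(2*s)/2 - exp(-2*s)*cos(2*s)/2 − I.
Solving for I: (1 + 1)·I equals the remaining terms, so I = (1/2)·(exp(-2*s)*sin(2*s)/2 - exp(-2*s)*cos(2*s)/2).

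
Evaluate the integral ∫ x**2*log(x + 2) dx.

Use integration by parts with u = log(x + 2), dv = x**2 dx.
Then du = 1/(x + 2) dx and v = x**3/3.

x**3*log(x + 2)/3 - x**3/9 + x**2/3 - 4*x/3 + 8*log(x + 2)/3 + C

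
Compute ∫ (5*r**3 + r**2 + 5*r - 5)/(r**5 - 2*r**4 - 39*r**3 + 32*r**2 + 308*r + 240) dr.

Factor the denominator: (r - 6)*(r - 4)*(r + 1)*(r + 2)*(r + 5).
Partial-fraction decomposition: -35/(66*(r + 5)) + 17/(48*(r + 2)) - 1/(10*(r + 1)) - 13/(20*(r - 4)) + 163/(176*(r - 6)).
Integrate each term: A/(r−a) contributes A·log|r−a|.

163*log(r - 6)/176 - 13*log(r - 4)/20 - log(r + 1)/10 + 17*log(r + 2)/48 - 35*log(r + 5)/66 + C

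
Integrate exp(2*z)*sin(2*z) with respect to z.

exp(2*z)*sin(2*z)/4 - exp(2*z)*cos(2*z)/4 + C

Let I denote the integral. Integrate by parts with u = sin(2*z), dv = exp(2*z) dz, so v = exp(2*z)/2: I = exp(2*z)*sin(2*z)/2 − ∫ exp(2*z)*cos(2*z) dz.
Apply parts again with u = cos(2*z), dv = exp(2*z) dz: ∫ exp(2*z)*cos(2*z) dz = exp(2*z)*cos(2*z)/2 + I. Substituting back brings back I: I = exp(2*z)*sin(2*z)/2 - exp(2*z)*cos(2*z)/2 − I.
Solving for I: (1 + 1)·I equals the remaining terms, so I = (1/2)·(exp(2*z)*sin(2*z)/2 - exp(2*z)*cos(2*z)/2).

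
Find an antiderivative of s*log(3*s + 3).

s**2*log(3*s + 3)/2 - s**2/4 + s/2 - log(s + 1)/2 + C

Use integration by parts with u = log(3*s + 3), dv = s ds.
Then du = 3/(3*s + 3) ds and v = s**2/2.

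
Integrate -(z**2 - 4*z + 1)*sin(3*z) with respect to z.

z**2*cos(3*z)/3 - 2*z*sin(3*z)/9 - 4*z*cos(3*z)/3 + 4*sin(3*z)/9 + 7*cos(3*z)/27 + C

Use integration by parts with u = z**2 - 4*z + 1, dv = -sin(3*z) dz, so v = cos(3*z)/3.
Apply parts 2 times (tabular method): alternate signs, differentiate u down to 0, integrate dv up.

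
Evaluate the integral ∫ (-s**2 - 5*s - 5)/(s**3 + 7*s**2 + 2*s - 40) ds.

-19*log(s - 2)/42 + log(s + 4)/6 - 5*log(s + 5)/7 + C

Factor the denominator: (s - 2)*(s + 4)*(s + 5).
Partial-fraction decomposition: -5/(7*(s + 5)) + 1/(6*(s + 4)) - 19/(42*(s - 2)).
Integrate each term: A/(s−a) contributes A·log|s−a|.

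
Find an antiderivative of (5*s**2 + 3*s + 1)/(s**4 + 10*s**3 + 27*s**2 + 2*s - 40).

log(s - 1)/10 - 5*log(s + 2)/6 + 69*log(s + 4)/10 - 37*log(s + 5)/6 + C

Factor the denominator: (s - 1)*(s + 2)*(s + 4)*(s + 5).
Partial-fraction decomposition: -37/(6*(s + 5)) + 69/(10*(s + 4)) - 5/(6*(s + 2)) + 1/(10*(s - 1)).
Integrate each term: A/(s−a) contributes A·log|s−a|.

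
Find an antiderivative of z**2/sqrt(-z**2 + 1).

Substitute z = sin(θ), so dz = cos(θ) dθ and the radical becomes sqrt(-z**2 + 1) = cos(θ) by the Pythagorean identity.
Integrate the resulting trig expression in θ, then back-substitute θ = asin(z), sin(θ) = z, cos(θ) = sqrt(-z**2 + 1) (absorbing any constant into C).

-z*sqrt(-z**2 + 1)/2 + asin(z)/2 + C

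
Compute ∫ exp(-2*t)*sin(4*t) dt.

-exp(-2*t)*sin(4*t)/10 - exp(-2*t)*cos(4*t)/5 + C

Let I denote the integral. Integrate by parts with u = sin(4*t), dv = exp(-2*t) dt, so v = -exp(-2*t)/2: I = -exp(-2*t)*sin(4*t)/2 + 2·∫ exp(-2*t)*cos(4*t) dt.
Apply parts again with u = cos(4*t), dv = exp(-2*t) dt: ∫ exp(-2*t)*cos(4*t) dt = -exp(-2*t)*cos(4*t)/2 − 2·I. Substituting back brings back I: I = -exp(-2*t)*sin(4*t)/2 - exp(-2*t)*cos(4*t) − 4·I.
Solving for I: (1 + 4)·I equals the remaining terms, so I = (1/5)·(-exp(-2*t)*sin(4*t)/2 - exp(-2*t)*cos(4*t)).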